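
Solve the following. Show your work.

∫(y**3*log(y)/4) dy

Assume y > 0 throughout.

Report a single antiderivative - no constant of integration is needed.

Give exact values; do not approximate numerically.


Step 1. Integrate ∫(y**3*log(y)/4) dy by parts with u = log(y), dv = (y**3/4) dy, so v = y**4/16 [assuming y > 0]: now y**4*log(y)/16 + ∫(-y**3/16) dy.
Step 2. Evaluate the standard form: now y**4*log(y)/16 - y**4/64.
Answer: y**4*log(y)/16 - y**4/64.


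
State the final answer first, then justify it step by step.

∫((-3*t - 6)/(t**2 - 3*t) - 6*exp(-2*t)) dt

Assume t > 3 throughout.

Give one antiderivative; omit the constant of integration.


The answer is 2*log(t) - 5*log(t - 3) + 3*exp(-2*t).
Step 1. Rewrite: now ∫((-3*t - 6)/(t**2 - 3*t)) dt + ∫(-6*exp(-2*t)) dt.
Step 2. Decompose ∫((-3*t - 6)/(t**2 - 3*t)) dt by partial fractions, (-3*t - 6)/(t**2 - 3*t) = -5/(t - 3) + 2/t: now ∫(2/t) dt + ∫(-5/(t - 3)) dt + ∫(-6*exp(-2*t)) dt.
Step 3. Evaluate the standard form [assuming t > 0]: now 2*log(t) + ∫(-5/(t - 3)) dt + ∫(-6*exp(-2*t)) dt.
Step 4. Evaluate the standard form [assuming t > 3]: now 2*log(t) - 5*log(t - 3) + ∫(-6*exp(-2*t)) dt.
Step 5. Evaluate the standard form: now 2*log(t) - 5*log(t - 3) + 3*exp(-2*t).
Answer: 2*log(t) - 5*log(t - 3) + 3*exp(-2*t).


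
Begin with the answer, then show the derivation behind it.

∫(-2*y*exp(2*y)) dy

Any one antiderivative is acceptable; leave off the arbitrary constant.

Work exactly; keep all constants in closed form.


The answer is -y*exp(2*y) + exp(2*y)/2.
Step 1. Integrate ∫(-2*y*exp(2*y)) dy by parts with u = y, dv = (-2*exp(2*y)) dy, so v = -exp(2*y): now -y*exp(2*y) + ∫(exp(2*y)) dy.
Step 2. Evaluate the standard form: now -y*exp(2*y) + exp(2*y)/2.
Answer: -y*exp(2*y) + exp(2*y)/2.


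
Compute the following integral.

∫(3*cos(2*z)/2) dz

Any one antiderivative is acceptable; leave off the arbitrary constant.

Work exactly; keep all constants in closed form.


Answer: 3*sin(2*z)/4.


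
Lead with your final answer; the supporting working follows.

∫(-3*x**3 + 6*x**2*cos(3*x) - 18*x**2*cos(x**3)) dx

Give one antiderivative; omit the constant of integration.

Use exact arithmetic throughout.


The answer is -3*x**4/4 + 2*x**2*sin(3*x) + 4*x*cos(3*x)/3 - 4*sin(3*x)/9 - 6*sin(x**3).
Step 1. Rewrite: now ∫(-3*x**3) dx + ∫(6*x**2*cos(3*x)) dx + ∫(-18*x**2*cos(x**3)) dx.
Step 2. Integrate ∫(6*x**2*cos(3*x)) dx by parts with u = x**2, dv = (6*cos(3*x)) dx, so v = 2*sin(3*x): now 2*x**2*sin(3*x) + ∫(-3*x**3) dx + ∫(-4*x*sin(3*x)) dx + ∫(-18*x**2*cos(x**3)) dx.
Step 3. Integrate ∫(-4*x*sin(3*x)) dx by parts with u = x, dv = (-4*sin(3*x)) dx, so v = 4*cos(3*x)/3: now 2*x**2*sin(3*x) + 4*x*cos(3*x)/3 + ∫(-3*x**3) dx + ∫(-18*x**2*cos(x**3)) dx + ∫(-4*cos(3*x)/3) dx.
Step 4. Evaluate the standard form: now 2*x**2*sin(3*x) + 4*x*cos(3*x)/3 - 4*sin(3*x)/9 + ∫(-3*x**3) dx + ∫(-18*x**2*cos(x**3)) dx.
Step 5. Substitute u = x**3, turning ∫(-18*x**2*cos(x**3)) dx into ∫(-6*cos(u)) du: now 2*x**2*sin(3*x) + 4*x*cos(3*x)/3 - 4*sin(3*x)/9 + ∫(-3*x**3) dx + ∫(-6*cos(u)) du.
Step 6. Evaluate the standard form: now 2*x**2*sin(3*x) + 4*x*cos(3*x)/3 - 6*sin(u) - 4*sin(3*x)/9 + ∫(-3*x**3) dx.
Step 7. Substitute back u = x**3: now 2*x**2*sin(3*x) + 4*x*cos(3*x)/3 - 4*sin(3*x)/9 - 6*sin(x**3) + ∫(-3*x**3) dx.
Step 8. Evaluate the standard form: now -3*x**4/4 + 2*x**2*sin(3*x) + 4*x*cos(3*x)/3 - 4*sin(3*x)/9 - 6*sin(x**3).
Answer: -3*x**4/4 + 2*x**2*sin(3*x) + 4*x*cos(3*x)/3 - 4*sin(3*x)/9 - 6*sin(x**3).


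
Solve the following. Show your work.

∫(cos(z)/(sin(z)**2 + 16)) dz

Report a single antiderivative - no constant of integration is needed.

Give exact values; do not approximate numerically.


Step 1. Substitute u = sin(z), turning ∫(cos(z)/(sin(z)**2 + 16)) dz into ∫(1/(u**2 + 16)) du: now ∫(1/(u**2 + 16)) du.
Step 2. Evaluate the standard form: now atan(u/4)/4.
Step 3. Substitute back u = sin(z): now atan(sin(z)/4)/4.
Answer: atan(sin(z)/4)/4.


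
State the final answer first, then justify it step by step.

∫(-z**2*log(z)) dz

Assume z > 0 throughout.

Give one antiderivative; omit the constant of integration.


The answer is -z**3*log(z)/3 + z**3/9.
Step 1. Integrate ∫(-z**2*log(z)) dz by parts with u = log(z), dv = (-z**2) dz, so v = -z**3/3 [assuming z > 0]: now -z**3*log(z)/3 + ∫(z**2/3) dz.
Step 2. Evaluate the standard form: now -z**3*log(z)/3 + z**3/9.
Answer: -z**3*log(z)/3 + z**3/9.


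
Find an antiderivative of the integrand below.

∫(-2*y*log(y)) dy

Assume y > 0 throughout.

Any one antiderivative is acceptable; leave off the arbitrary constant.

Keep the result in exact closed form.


Answer: -y**2*log(y) + y**2/2.


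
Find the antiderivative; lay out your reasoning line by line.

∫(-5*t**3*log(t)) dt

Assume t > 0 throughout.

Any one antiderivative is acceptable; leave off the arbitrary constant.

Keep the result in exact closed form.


Step 1. Integrate ∫(-5*t**3*log(t)) dt by parts with u = log(t), dv = (-5*t**3) dt, so v = -5*t**4/4 [assuming t > 0]: now -5*t**4*log(t)/4 + ∫(5*t**3/4) dt.
Step 2. Evaluate the standard form: now -5*t**4*log(t)/4 + 5*t**4/16.
Answer: -5*t**4*log(t)/4 + 5*t**4/16.


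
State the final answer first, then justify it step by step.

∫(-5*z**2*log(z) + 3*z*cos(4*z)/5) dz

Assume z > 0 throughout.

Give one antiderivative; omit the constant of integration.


The answer is -5*z**3*log(z)/3 + 5*z**3/9 + 3*z*sin(4*z)/20 + 3*cos(4*z)/80.
Step 1. Rewrite: now ∫(3*z*cos(4*z)/5) dz + ∫(-5*z**2*log(z)) dz.
Step 2. Integrate ∫(3*z*cos(4*z)/5) dz by parts with u = z, dv = (3*cos(4*z)/5) dz, so v = 3*sin(4*z)/20: now 3*z*sin(4*z)/20 + ∫(-5*z**2*log(z)) dz + ∫(-3*sin(4*z)/20) dz.
Step 3. Evaluate the standard form: now 3*z*sin(4*z)/20 + 3*cos(4*z)/80 + ∫(-5*z**2*log(z)) dz.
Step 4. Integrate ∫(-5*z**2*log(z)) dz by parts with u = log(z), dv = (-5*z**2) dz, so v = -5*z**3/3 [assuming z > 0]: now -5*z**3*log(z)/3 + 3*z*sin(4*z)/20 + 3*cos(4*z)/80 + ∫(5*z**2/3) dz.
Step 5. Evaluate the standard form: now -5*z**3*log(z)/3 + 5*z**3/9 + 3*z*sin(4*z)/20 + 3*cos(4*z)/80.
Answer: -5*z**3*log(z)/3 + 5*z**3/9 + 3*z*sin(4*z)/20 + 3*cos(4*z)/80.


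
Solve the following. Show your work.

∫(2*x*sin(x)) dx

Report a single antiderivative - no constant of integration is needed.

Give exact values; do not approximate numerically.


Step 1. Integrate ∫(2*x*sin(x)) dx by parts with u = x, dv = (2*sin(x)) dx, so v = -2*cos(x): now -2*x*cos(x) + ∫(2*cos(x)) dx.
Step 2. Evaluate the standard form: now -2*x*cos(x) + 2*sin(x).
Answer: -2*x*cos(x) + 2*sin(x).


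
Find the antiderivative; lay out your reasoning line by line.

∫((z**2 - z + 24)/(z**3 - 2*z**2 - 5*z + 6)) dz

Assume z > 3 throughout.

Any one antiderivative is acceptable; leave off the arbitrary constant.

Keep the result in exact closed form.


Step 1. Decompose ∫((z**2 - z + 24)/(z**3 - 2*z**2 - 5*z + 6)) dz by partial fractions, (z**2 - z + 24)/(z**3 - 2*z**2 - 5*z + 6) = 2/(z + 2) - 4/(z - 1) + 3/(z - 3): now ∫(3/(z - 3)) dz + ∫(-4/(z - 1)) dz + ∫(2/(z + 2)) dz.
Step 2. Evaluate the standard form [assuming z > 3]: now 3*log(z - 3) + ∫(-4/(z - 1)) dz + ∫(2/(z + 2)) dz.
Step 3. Evaluate the standard form [assuming z > -2]: now 3*log(z - 3) + 2*log(z + 2) + ∫(-4/(z - 1)) dz.
Step 4. Evaluate the standard form [assuming z > 1]: now 3*log(z - 3) - 4*log(z - 1) + 2*log(z + 2).
Answer: 3*log(z - 3) - 4*log(z - 1) + 2*log(z + 2).


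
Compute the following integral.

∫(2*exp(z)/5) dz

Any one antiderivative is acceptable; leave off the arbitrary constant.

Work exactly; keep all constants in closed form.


Answer: 2*exp(z)/5.


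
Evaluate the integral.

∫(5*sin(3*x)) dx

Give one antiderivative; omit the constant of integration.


Answer: -5*cos(3*x)/3.


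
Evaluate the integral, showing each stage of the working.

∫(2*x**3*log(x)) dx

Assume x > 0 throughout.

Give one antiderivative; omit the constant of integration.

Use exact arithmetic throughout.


Step 1. Integrate ∫(2*x**3*log(x)) dx by parts with u = log(x), dv = (2*x**3) dx, so v = x**4/2 [assuming x > 0]: now x**4*log(x)/2 + ∫(-x**3/2) dx.
Step 2. Evaluate the standard form: now x**4*log(x)/2 - x**4/8.
Answer: x**4*log(x)/2 - x**4/8.


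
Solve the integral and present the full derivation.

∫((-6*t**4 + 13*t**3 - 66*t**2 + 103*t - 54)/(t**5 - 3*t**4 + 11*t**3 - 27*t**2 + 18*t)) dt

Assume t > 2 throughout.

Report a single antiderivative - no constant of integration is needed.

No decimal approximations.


Step 1. Decompose ∫((-6*t**4 + 13*t**3 - 66*t**2 + 103*t - 54)/(t**5 - 3*t**4 + 11*t**3 - 27*t**2 + 18*t)) dt by partial fractions, (-6*t**4 + 13*t**3 - 66*t**2 + 103*t - 54)/(t**5 - 3*t**4 + 11*t**3 - 27*t**2 + 18*t) = 2/(t**2 + 9) + 1/(t - 1) - 4/(t - 2) - 3/t: now ∫(-3/t) dt + ∫(-4/(t - 2)) dt + ∫(1/(t - 1)) dt + ∫(2/(t**2 + 9)) dt.
Step 2. Evaluate the standard form [assuming t > 0]: now -3*log(t) + ∫(-4/(t - 2)) dt + ∫(1/(t - 1)) dt + ∫(2/(t**2 + 9)) dt.
Step 3. Evaluate the standard form [assuming t > 2]: now -3*log(t) - 4*log(t - 2) + ∫(1/(t - 1)) dt + ∫(2/(t**2 + 9)) dt.
Step 4. Evaluate the standard form [assuming t > 1]: now -3*log(t) - 4*log(t - 2) + log(t - 1) + ∫(2/(t**2 + 9)) dt.
Step 5. Evaluate the standard form: now -3*log(t) - 4*log(t - 2) + log(t - 1) + 2*atan(t/3)/3.
Answer: -3*log(t) - 4*log(t - 2) + log(t - 1) + 2*atan(t/3)/3.


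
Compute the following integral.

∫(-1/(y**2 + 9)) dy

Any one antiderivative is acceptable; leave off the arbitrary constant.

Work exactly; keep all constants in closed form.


Answer: -atan(y/3)/3.


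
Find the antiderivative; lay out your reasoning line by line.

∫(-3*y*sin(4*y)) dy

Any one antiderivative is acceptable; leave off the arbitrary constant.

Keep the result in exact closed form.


Step 1. Integrate ∫(-3*y*sin(4*y)) dy by parts with u = y, dv = (-3*sin(4*y)) dy, so v = 3*cos(4*y)/4: now 3*y*cos(4*y)/4 + ∫(-3*cos(4*y)/4) dy.
Step 2. Evaluate the standard form: now 3*y*cos(4*y)/4 - 3*sin(4*y)/16.
Answer: 3*y*cos(4*y)/4 - 3*sin(4*y)/16.


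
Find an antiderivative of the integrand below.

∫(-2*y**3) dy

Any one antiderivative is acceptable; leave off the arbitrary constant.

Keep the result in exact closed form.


Answer: -y**4/2.


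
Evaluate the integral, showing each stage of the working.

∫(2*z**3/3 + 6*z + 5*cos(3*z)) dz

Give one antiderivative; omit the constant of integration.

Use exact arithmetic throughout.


Step 1. Rewrite: now ∫(6*z) dz + ∫(2*z**3/3) dz + ∫(5*cos(3*z)) dz.
Step 2. Evaluate the standard form: now 5*sin(3*z)/3 + ∫(6*z) dz + ∫(2*z**3/3) dz.
Step 3. Evaluate the standard form: now 3*z**2 + 5*sin(3*z)/3 + ∫(2*z**3/3) dz.
Step 4. Evaluate the standard form: now z**4/6 + 3*z**2 + 5*sin(3*z)/3.
Answer: z**4/6 + 3*z**2 + 5*sin(3*z)/3.


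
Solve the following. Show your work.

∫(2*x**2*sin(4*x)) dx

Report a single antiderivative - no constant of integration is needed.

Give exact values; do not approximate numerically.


Step 1. Integrate ∫(2*x**2*sin(4*x)) dx by parts with u = x**2, dv = (2*sin(4*x)) dx, so v = -cos(4*x)/2: now -x**2*cos(4*x)/2 + ∫(x*cos(4*x)) dx.
Step 2. Integrate ∫(x*cos(4*x)) dx by parts with u = x, dv = (cos(4*x)) dx, so v = sin(4*x)/4: now -x**2*cos(4*x)/2 + x*sin(4*x)/4 + ∫(-sin(4*x)/4) dx.
Step 3. Evaluate the standard form: now -x**2*cos(4*x)/2 + x*sin(4*x)/4 + cos(4*x)/16.
Answer: -x**2*cos(4*x)/2 + x*sin(4*x)/4 + cos(4*x)/16.


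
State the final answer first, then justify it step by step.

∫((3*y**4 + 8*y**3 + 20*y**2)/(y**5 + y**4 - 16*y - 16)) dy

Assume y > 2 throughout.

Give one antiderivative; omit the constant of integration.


The answer is 2*log(y - 2) - log(y + 1) + 2*log(y + 2) + 2*atan(y/2).
Step 1. Decompose ∫((3*y**4 + 8*y**3 + 20*y**2)/(y**5 + y**4 - 16*y - 16)) dy by partial fractions, (3*y**4 + 8*y**3 + 20*y**2)/(y**5 + y**4 - 16*y - 16) = 4/(y**2 + 4) + 2/(y + 2) - 1/(y + 1) + 2/(y - 2): now ∫(2/(y - 2)) dy + ∫(-1/(y + 1)) dy + ∫(2/(y + 2)) dy + ∫(4/(y**2 + 4)) dy.
Step 2. Evaluate the standard form [assuming y > -2]: now 2*log(y + 2) + ∫(2/(y - 2)) dy + ∫(-1/(y + 1)) dy + ∫(4/(y**2 + 4)) dy.
Step 3. Evaluate the standard form [assuming y > -1]: now -log(y + 1) + 2*log(y + 2) + ∫(2/(y - 2)) dy + ∫(4/(y**2 + 4)) dy.
Step 4. Evaluate the standard form [assuming y > 2]: now 2*log(y - 2) - log(y + 1) + 2*log(y + 2) + ∫(4/(y**2 + 4)) dy.
Step 5. Evaluate the standard form: now 2*log(y - 2) - log(y + 1) + 2*log(y + 2) + 2*atan(y/2).
Answer: 2*log(y - 2) - log(y + 1) + 2*log(y + 2) + 2*atan(y/2).


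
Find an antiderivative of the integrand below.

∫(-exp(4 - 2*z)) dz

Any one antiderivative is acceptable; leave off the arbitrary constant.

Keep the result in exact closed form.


Answer: exp(4 - 2*z)/2.


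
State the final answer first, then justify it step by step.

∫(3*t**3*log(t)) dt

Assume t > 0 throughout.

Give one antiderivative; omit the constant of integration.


The answer is 3*t**4*log(t)/4 - 3*t**4/16.
Step 1. Integrate ∫(3*t**3*log(t)) dt by parts with u = log(t), dv = (3*t**3) dt, so v = 3*t**4/4 [assuming t > 0]: now 3*t**4*log(t)/4 + ∫(-3*t**3/4) dt.
Step 2. Evaluate the standard form: now 3*t**4*log(t)/4 - 3*t**4/16.
Answer: 3*t**4*log(t)/4 - 3*t**4/16.


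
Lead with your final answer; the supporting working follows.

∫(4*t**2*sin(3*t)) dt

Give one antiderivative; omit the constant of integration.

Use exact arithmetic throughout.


The answer is -4*t**2*cos(3*t)/3 + 8*t*sin(3*t)/9 + 8*cos(3*t)/27.
Step 1. Integrate ∫(4*t**2*sin(3*t)) dt by parts with u = t**2, dv = (4*sin(3*t)) dt, so v = -4*cos(3*t)/3: now -4*t**2*cos(3*t)/3 + ∫(8*t*cos(3*t)/3) dt.
Step 2. Integrate ∫(8*t*cos(3*t)/3) dt by parts with u = t, dv = (8*cos(3*t)/3) dt, so v = 8*sin(3*t)/9: now -4*t**2*cos(3*t)/3 + 8*t*sin(3*t)/9 + ∫(-8*sin(3*t)/9) dt.
Step 3. Evaluate the standard form: now -4*t**2*cos(3*t)/3 + 8*t*sin(3*t)/9 + 8*cos(3*t)/27.
Answer: -4*t**2*cos(3*t)/3 + 8*t*sin(3*t)/9 + 8*cos(3*t)/27.


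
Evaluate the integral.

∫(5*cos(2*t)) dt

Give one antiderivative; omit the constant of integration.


Answer: 5*sin(2*t)/2.


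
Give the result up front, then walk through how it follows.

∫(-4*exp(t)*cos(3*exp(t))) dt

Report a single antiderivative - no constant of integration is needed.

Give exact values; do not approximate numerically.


The answer is -4*sin(3*exp(t))/3.
Step 1. Substitute u = exp(t), turning ∫(-4*exp(t)*cos(3*exp(t))) dt into ∫(-4*cos(3*u)) du: now ∫(-4*cos(3*u)) du.
Step 2. Evaluate the standard form: now -4*sin(3*u)/3.
Step 3. Substitute back u = exp(t): now -4*sin(3*exp(t))/3.
Answer: -4*sin(3*exp(t))/3.


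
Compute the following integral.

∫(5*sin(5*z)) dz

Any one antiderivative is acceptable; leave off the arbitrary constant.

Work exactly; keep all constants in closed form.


Answer: -cos(5*z).


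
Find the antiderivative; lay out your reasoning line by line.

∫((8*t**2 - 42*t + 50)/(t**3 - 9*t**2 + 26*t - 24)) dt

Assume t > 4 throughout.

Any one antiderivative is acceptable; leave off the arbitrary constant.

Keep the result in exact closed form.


Step 1. Decompose ∫((8*t**2 - 42*t + 50)/(t**3 - 9*t**2 + 26*t - 24)) dt by partial fractions, (8*t**2 - 42*t + 50)/(t**3 - 9*t**2 + 26*t - 24) = -1/(t - 2) + 4/(t - 3) + 5/(t - 4): now ∫(5/(t - 4)) dt + ∫(4/(t - 3)) dt + ∫(-1/(t - 2)) dt.
Step 2. Evaluate the standard form [assuming t > 2]: now -log(t - 2) + ∫(5/(t - 4)) dt + ∫(4/(t - 3)) dt.
Step 3. Evaluate the standard form [assuming t > 3]: now 4*log(t - 3) - log(t - 2) + ∫(5/(t - 4)) dt.
Step 4. Evaluate the standard form [assuming t > 4]: now 5*log(t - 4) + 4*log(t - 3) - log(t - 2).
Answer: 5*log(t - 4) + 4*log(t - 3) - log(t - 2).


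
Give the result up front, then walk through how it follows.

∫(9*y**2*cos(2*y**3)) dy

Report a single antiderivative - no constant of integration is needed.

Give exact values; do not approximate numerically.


The answer is 3*sin(2*y**3)/2.
Step 1. Substitute u = y**3, turning ∫(9*y**2*cos(2*y**3)) dy into ∫(3*cos(2*u)) du: now ∫(3*cos(2*u)) du.
Step 2. Evaluate the standard form: now 3*sin(2*u)/2.
Step 3. Substitute back u = y**3: now 3*sin(2*y**3)/2.
Answer: 3*sin(2*y**3)/2.


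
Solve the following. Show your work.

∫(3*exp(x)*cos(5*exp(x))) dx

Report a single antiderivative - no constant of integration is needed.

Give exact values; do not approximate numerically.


Step 1. Substitute u = exp(x), turning ∫(3*exp(x)*cos(5*exp(x))) dx into ∫(3*cos(5*u)) du: now ∫(3*cos(5*u)) du.
Step 2. Evaluate the standard form: now 3*sin(5*u)/5.
Step 3. Substitute back u = exp(x): now 3*sin(5*exp(x))/5.
Answer: 3*sin(5*exp(x))/5.


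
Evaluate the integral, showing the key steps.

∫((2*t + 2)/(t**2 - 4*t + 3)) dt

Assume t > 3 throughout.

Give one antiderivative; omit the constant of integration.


Step 1. Decompose ∫((2*t + 2)/(t**2 - 4*t + 3)) dt by partial fractions, (2*t + 2)/(t**2 - 4*t + 3) = -2/(t - 1) + 4/(t - 3): now ∫(4/(t - 3)) dt + ∫(-2/(t - 1)) dt.
Step 2. Evaluate the standard form [assuming t > 1]: now -2*log(t - 1) + ∫(4/(t - 3)) dt.
Step 3. Evaluate the standard form [assuming t > 3]: now 4*log(t - 3) - 2*log(t - 1).
Answer: 4*log(t - 3) - 2*log(t - 1).


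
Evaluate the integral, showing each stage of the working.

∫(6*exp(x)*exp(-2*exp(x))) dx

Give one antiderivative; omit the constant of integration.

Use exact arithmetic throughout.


Step 1. Substitute u = exp(x), turning ∫(6*exp(x)*exp(-2*exp(x))) dx into ∫(6*exp(-2*u)) du: now ∫(6*exp(-2*u)) du.
Step 2. Evaluate the standard form: now -3*exp(-2*u).
Step 3. Substitute back u = exp(x): now -3*exp(-2*exp(x)).
Answer: -3*exp(-2*exp(x)).


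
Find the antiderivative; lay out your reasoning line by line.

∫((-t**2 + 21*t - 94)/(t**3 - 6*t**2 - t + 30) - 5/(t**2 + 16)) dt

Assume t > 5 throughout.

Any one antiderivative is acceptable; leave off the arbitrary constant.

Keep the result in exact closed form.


Step 1. Rewrite: now ∫((-t**2 + 21*t - 94)/(t**3 - 6*t**2 - t + 30)) dt + ∫(-5/(t**2 + 16)) dt.
Step 2. Evaluate the standard form: now -5*atan(t/4)/4 + ∫((-t**2 + 21*t - 94)/(t**3 - 6*t**2 - t + 30)) dt.
Step 3. Decompose ∫((-t**2 + 21*t - 94)/(t**3 - 6*t**2 - t + 30)) dt by partial fractions, (-t**2 + 21*t - 94)/(t**3 - 6*t**2 - t + 30) = -4/(t + 2) + 4/(t - 3) - 1/(t - 5): now -5*atan(t/4)/4 + ∫(-1/(t - 5)) dt + ∫(4/(t - 3)) dt + ∫(-4/(t + 2)) dt.
Step 4. Evaluate the standard form [assuming t > 5]: now -log(t - 5) - 5*atan(t/4)/4 + ∫(4/(t - 3)) dt + ∫(-4/(t + 2)) dt.
Step 5. Evaluate the standard form [assuming t > -2]: now -log(t - 5) - 4*log(t + 2) - 5*atan(t/4)/4 + ∫(4/(t - 3)) dt.
Step 6. Evaluate the standard form [assuming t > 3]: now -log(t - 5) + 4*log(t - 3) - 4*log(t + 2) - 5*atan(t/4)/4.
Answer: -log(t - 5) + 4*log(t - 3) - 4*log(t + 2) - 5*atan(t/4)/4.


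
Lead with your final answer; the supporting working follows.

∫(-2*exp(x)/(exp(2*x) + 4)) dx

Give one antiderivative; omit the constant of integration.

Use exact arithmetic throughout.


The answer is -atan(exp(x)/2).
Step 1. Substitute u = exp(x), turning ∫(-2*exp(x)/(exp(2*x) + 4)) dx into ∫(-2/(u**2 + 4)) du: now ∫(-2/(u**2 + 4)) du.
Step 2. Evaluate the standard form: now -atan(u/2).
Step 3. Substitute back u = exp(x): now -atan(exp(x)/2).
Answer: -atan(exp(x)/2).


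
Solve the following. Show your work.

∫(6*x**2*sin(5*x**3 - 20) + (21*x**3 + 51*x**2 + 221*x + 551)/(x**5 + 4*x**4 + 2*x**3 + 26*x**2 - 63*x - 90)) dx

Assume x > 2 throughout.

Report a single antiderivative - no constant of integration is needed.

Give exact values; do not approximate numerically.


Step 1. Rewrite: now ∫(6*x**2*sin(5*x**3 - 20)) dx + ∫((21*x**3 + 51*x**2 + 221*x + 551)/(x**5 + 4*x**4 + 2*x**3 + 26*x**2 - 63*x - 90)) dx.
Step 2. Substitute u = x**3 - 4, turning ∫(6*x**2*sin(5*x**3 - 20)) dx into ∫(2*sin(5*u)) du: now ∫((21*x**3 + 51*x**2 + 221*x + 551)/(x**5 + 4*x**4 + 2*x**3 + 26*x**2 - 63*x - 90)) dx + ∫(2*sin(5*u)) du.
Step 3. Evaluate the standard form: now -2*cos(5*u)/5 + ∫((21*x**3 + 51*x**2 + 221*x + 551)/(x**5 + 4*x**4 + 2*x**3 + 26*x**2 - 63*x - 90)) dx.
Step 4. Substitute back u = x**3 - 4: now -2*cos(5*x**3 - 20)/5 + ∫((21*x**3 + 51*x**2 + 221*x + 551)/(x**5 + 4*x**4 + 2*x**3 + 26*x**2 - 63*x - 90)) dx.
Step 5. Decompose ∫((21*x**3 + 51*x**2 + 221*x + 551)/(x**5 + 4*x**4 + 2*x**3 + 26*x**2 - 63*x - 90)) dx by partial fractions, (21*x**3 + 51*x**2 + 221*x + 551)/(x**5 + 4*x**4 + 2*x**3 + 26*x**2 - 63*x - 90) = -2/(x**2 + 9) - 2/(x + 5) - 3/(x + 1) + 5/(x - 2): now -2*cos(5*x**3 - 20)/5 + ∫(5/(x - 2)) dx + ∫(-3/(x + 1)) dx + ∫(-2/(x + 5)) dx + ∫(-2/(x**2 + 9)) dx.
Step 6. Evaluate the standard form [assuming x > 2]: now 5*log(x - 2) - 2*cos(5*x**3 - 20)/5 + ∫(-3/(x + 1)) dx + ∫(-2/(x + 5)) dx + ∫(-2/(x**2 + 9)) dx.
Step 7. Evaluate the standard form [assuming x > -1]: now 5*log(x - 2) - 3*log(x + 1) - 2*cos(5*x**3 - 20)/5 + ∫(-2/(x + 5)) dx + ∫(-2/(x**2 + 9)) dx.
Step 8. Evaluate the standard form [assuming x > -5]: now 5*log(x - 2) - 3*log(x + 1) - 2*log(x + 5) - 2*cos(5*x**3 - 20)/5 + ∫(-2/(x**2 + 9)) dx.
Step 9. Evaluate the standard form: now 5*log(x - 2) - 3*log(x + 1) - 2*log(x + 5) - 2*cos(5*x**3 - 20)/5 - 2*atan(x/3)/3.
Answer: 5*log(x - 2) - 3*log(x + 1) - 2*log(x + 5) - 2*cos(5*x**3 - 20)/5 - 2*atan(x/3)/3.


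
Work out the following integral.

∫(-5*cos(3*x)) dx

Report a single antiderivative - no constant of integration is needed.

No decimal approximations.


Answer: -5*sin(3*x)/3.


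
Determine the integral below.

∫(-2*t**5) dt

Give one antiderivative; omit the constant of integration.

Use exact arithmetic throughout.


Answer: -t**6/3.


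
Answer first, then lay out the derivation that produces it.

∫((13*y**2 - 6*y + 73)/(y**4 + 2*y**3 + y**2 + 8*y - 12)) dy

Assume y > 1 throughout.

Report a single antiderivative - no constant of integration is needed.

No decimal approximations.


The answer is 4*log(y - 1) - 4*log(y + 3) - 3*atan(y/2)/2.
Step 1. Decompose ∫((13*y**2 - 6*y + 73)/(y**4 + 2*y**3 + y**2 + 8*y - 12)) dy by partial fractions, (13*y**2 - 6*y + 73)/(y**4 + 2*y**3 + y**2 + 8*y - 12) = -3/(y**2 + 4) - 4/(y + 3) + 4/(y - 1): now ∫(4/(y - 1)) dy + ∫(-4/(y + 3)) dy + ∫(-3/(y**2 + 4)) dy.
Step 2. Evaluate the standard form [assuming y > 1]: now 4*log(y - 1) + ∫(-4/(y + 3)) dy + ∫(-3/(y**2 + 4)) dy.
Step 3. Evaluate the standard form [assuming y > -3]: now 4*log(y - 1) - 4*log(y + 3) + ∫(-3/(y**2 + 4)) dy.
Step 4. Evaluate the standard form: now 4*log(y - 1) - 4*log(y + 3) - 3*atan(y/2)/2.
Answer: 4*log(y - 1) - 4*log(y + 3) - 3*atan(y/2)/2.


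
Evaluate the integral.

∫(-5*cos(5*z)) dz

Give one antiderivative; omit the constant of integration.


Answer: -sin(5*z).


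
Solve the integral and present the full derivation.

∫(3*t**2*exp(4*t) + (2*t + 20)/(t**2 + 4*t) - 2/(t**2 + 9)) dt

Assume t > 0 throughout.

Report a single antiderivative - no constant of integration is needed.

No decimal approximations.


Step 1. Rewrite: now ∫(3*t**2*exp(4*t)) dt + ∫((2*t + 20)/(t**2 + 4*t)) dt + ∫(-2/(t**2 + 9)) dt.
Step 2. Evaluate the standard form: now -2*atan(t/3)/3 + ∫(3*t**2*exp(4*t)) dt + ∫((2*t + 20)/(t**2 + 4*t)) dt.
Step 3. Integrate ∫(3*t**2*exp(4*t)) dt by parts with u = t**2, dv = (3*exp(4*t)) dt, so v = 3*exp(4*t)/4: now 3*t**2*exp(4*t)/4 - 2*atan(t/3)/3 + ∫(-3*t*exp(4*t)/2) dt + ∫((2*t + 20)/(t**2 + 4*t)) dt.
Step 4. Integrate ∫(-3*t*exp(4*t)/2) dt by parts with u = t, dv = (-3*exp(4*t)/2) dt, so v = -3*exp(4*t)/8: now 3*t**2*exp(4*t)/4 - 3*t*exp(4*t)/8 - 2*atan(t/3)/3 + ∫((2*t + 20)/(t**2 + 4*t)) dt + ∫(3*exp(4*t)/8) dt.
Step 5. Evaluate the standard form: now 3*t**2*exp(4*t)/4 - 3*t*exp(4*t)/8 + 3*exp(4*t)/32 - 2*atan(t/3)/3 + ∫((2*t + 20)/(t**2 + 4*t)) dt.
Step 6. Decompose ∫((2*t + 20)/(t**2 + 4*t)) dt by partial fractions, (2*t + 20)/(t**2 + 4*t) = -3/(t + 4) + 5/t: now 3*t**2*exp(4*t)/4 - 3*t*exp(4*t)/8 + 3*exp(4*t)/32 - 2*atan(t/3)/3 + ∫(5/t) dt + ∫(-3/(t + 4)) dt.
Step 7. Evaluate the standard form [assuming t > -4]: now 3*t**2*exp(4*t)/4 - 3*t*exp(4*t)/8 + 3*exp(4*t)/32 - 3*log(t + 4) - 2*atan(t/3)/3 + ∫(5/t) dt.
Step 8. Evaluate the standard form [assuming t > 0]: now 3*t**2*exp(4*t)/4 - 3*t*exp(4*t)/8 + 3*exp(4*t)/32 + 5*log(t) - 3*log(t + 4) - 2*atan(t/3)/3.
Answer: 3*t**2*exp(4*t)/4 - 3*t*exp(4*t)/8 + 3*exp(4*t)/32 + 5*log(t) - 3*log(t + 4) - 2*atan(t/3)/3.


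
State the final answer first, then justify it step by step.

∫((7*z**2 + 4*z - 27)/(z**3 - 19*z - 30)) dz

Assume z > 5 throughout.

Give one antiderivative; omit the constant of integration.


The answer is 3*log(z - 5) + log(z + 2) + 3*log(z + 3).
Step 1. Decompose ∫((7*z**2 + 4*z - 27)/(z**3 - 19*z - 30)) dz by partial fractions, (7*z**2 + 4*z - 27)/(z**3 - 19*z - 30) = 3/(z + 3) + 1/(z + 2) + 3/(z - 5): now ∫(3/(z - 5)) dz + ∫(1/(z + 2)) dz + ∫(3/(z + 3)) dz.
Step 2. Evaluate the standard form [assuming z > 5]: now 3*log(z - 5) + ∫(1/(z + 2)) dz + ∫(3/(z + 3)) dz.
Step 3. Evaluate the standard form [assuming z > -3]: now 3*log(z - 5) + 3*log(z + 3) + ∫(1/(z + 2)) dz.
Step 4. Evaluate the standard form [assuming z > -2]: now 3*log(z - 5) + log(z + 2) + 3*log(z + 3).
Answer: 3*log(z - 5) + log(z + 2) + 3*log(z + 3).


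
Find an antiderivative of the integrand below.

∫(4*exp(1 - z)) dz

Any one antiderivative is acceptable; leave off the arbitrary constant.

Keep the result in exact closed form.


Answer: -4*exp(1 - z).


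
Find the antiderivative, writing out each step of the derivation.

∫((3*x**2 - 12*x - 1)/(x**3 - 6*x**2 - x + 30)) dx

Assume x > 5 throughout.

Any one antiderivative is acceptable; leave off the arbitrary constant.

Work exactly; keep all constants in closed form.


Step 1. Decompose ∫((3*x**2 - 12*x - 1)/(x**3 - 6*x**2 - x + 30)) dx by partial fractions, (3*x**2 - 12*x - 1)/(x**3 - 6*x**2 - x + 30) = 1/(x + 2) + 1/(x - 3) + 1/(x - 5): now ∫(1/(x - 5)) dx + ∫(1/(x - 3)) dx + ∫(1/(x + 2)) dx.
Step 2. Evaluate the standard form [assuming x > 3]: now log(x - 3) + ∫(1/(x - 5)) dx + ∫(1/(x + 2)) dx.
Step 3. Evaluate the standard form [assuming x > 5]: now log(x - 5) + log(x - 3) + ∫(1/(x + 2)) dx.
Step 4. Evaluate the standard form [assuming x > -2]: now log(x - 5) + log(x - 3) + log(x + 2).
Answer: log(x - 5) + log(x - 3) + log(x + 2).


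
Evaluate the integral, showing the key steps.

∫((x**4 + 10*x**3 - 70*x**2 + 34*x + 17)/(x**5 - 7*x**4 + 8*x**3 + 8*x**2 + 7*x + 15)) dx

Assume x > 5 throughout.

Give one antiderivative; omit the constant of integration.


Step 1. Decompose ∫((x**4 + 10*x**3 - 70*x**2 + 34*x + 17)/(x**5 - 7*x**4 + 8*x**3 + 8*x**2 + 7*x + 15)) dx by partial fractions, (x**4 + 10*x**3 - 70*x**2 + 34*x + 17)/(x**5 - 7*x**4 + 8*x**3 + 8*x**2 + 7*x + 15) = 4/(x**2 + 1) - 2/(x + 1) + 2/(x - 3) + 1/(x - 5): now ∫(1/(x - 5)) dx + ∫(2/(x - 3)) dx + ∫(-2/(x + 1)) dx + ∫(4/(x**2 + 1)) dx.
Step 2. Evaluate the standard form [assuming x > 3]: now 2*log(x - 3) + ∫(1/(x - 5)) dx + ∫(-2/(x + 1)) dx + ∫(4/(x**2 + 1)) dx.
Step 3. Evaluate the standard form [assuming x > -1]: now 2*log(x - 3) - 2*log(x + 1) + ∫(1/(x - 5)) dx + ∫(4/(x**2 + 1)) dx.
Step 4. Evaluate the standard form [assuming x > 5]: now log(x - 5) + 2*log(x - 3) - 2*log(x + 1) + ∫(4/(x**2 + 1)) dx.
Step 5. Evaluate the standard form: now log(x - 5) + 2*log(x - 3) - 2*log(x + 1) + 4*atan(x).
Answer: log(x - 5) + 2*log(x - 3) - 2*log(x + 1) + 4*atan(x).


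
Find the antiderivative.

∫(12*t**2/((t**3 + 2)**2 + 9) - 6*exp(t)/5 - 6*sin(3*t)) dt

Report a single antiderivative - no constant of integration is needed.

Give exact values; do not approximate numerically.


Answer: -6*exp(t)/5 + 2*cos(3*t) + 4*atan(t**3/3 + 2/3)/3.


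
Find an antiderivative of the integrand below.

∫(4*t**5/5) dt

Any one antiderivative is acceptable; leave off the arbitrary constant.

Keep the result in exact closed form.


Answer: 2*t**6/15.


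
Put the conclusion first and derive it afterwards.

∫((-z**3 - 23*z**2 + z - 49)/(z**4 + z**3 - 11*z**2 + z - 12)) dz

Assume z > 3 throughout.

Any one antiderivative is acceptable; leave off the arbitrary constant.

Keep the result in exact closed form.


The answer is -4*log(z - 3) + 3*log(z + 4) + 2*atan(z).
Step 1. Decompose ∫((-z**3 - 23*z**2 + z - 49)/(z**4 + z**3 - 11*z**2 + z - 12)) dz by partial fractions, (-z**3 - 23*z**2 + z - 49)/(z**4 + z**3 - 11*z**2 + z - 12) = 2/(z**2 + 1) + 3/(z + 4) - 4/(z - 3): now ∫(-4/(z - 3)) dz + ∫(3/(z + 4)) dz + ∫(2/(z**2 + 1)) dz.
Step 2. Evaluate the standard form [assuming z > 3]: now -4*log(z - 3) + ∫(3/(z + 4)) dz + ∫(2/(z**2 + 1)) dz.
Step 3. Evaluate the standard form [assuming z > -4]: now -4*log(z - 3) + 3*log(z + 4) + ∫(2/(z**2 + 1)) dz.
Step 4. Evaluate the standard form: now -4*log(z - 3) + 3*log(z + 4) + 2*atan(z).
Answer: -4*log(z - 3) + 3*log(z + 4) + 2*atan(z).


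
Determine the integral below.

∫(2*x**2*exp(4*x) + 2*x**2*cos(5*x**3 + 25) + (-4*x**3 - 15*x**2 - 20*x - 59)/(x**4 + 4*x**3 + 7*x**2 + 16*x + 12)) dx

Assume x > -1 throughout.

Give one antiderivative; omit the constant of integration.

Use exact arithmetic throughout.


Answer: x**2*exp(4*x)/2 - x*exp(4*x)/4 + exp(4*x)/16 - 5*log(x + 1) + log(x + 3) + 2*sin(5*x**3 + 25)/15 - atan(x/2)/2.


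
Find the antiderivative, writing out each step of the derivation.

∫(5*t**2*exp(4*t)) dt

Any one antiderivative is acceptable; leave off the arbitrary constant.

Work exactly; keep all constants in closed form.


Step 1. Integrate ∫(5*t**2*exp(4*t)) dt by parts with u = t**2, dv = (5*exp(4*t)) dt, so v = 5*exp(4*t)/4: now 5*t**2*exp(4*t)/4 + ∫(-5*t*exp(4*t)/2) dt.
Step 2. Integrate ∫(-5*t*exp(4*t)/2) dt by parts with u = t, dv = (-5*exp(4*t)/2) dt, so v = -5*exp(4*t)/8: now 5*t**2*exp(4*t)/4 - 5*t*exp(4*t)/8 + ∫(5*exp(4*t)/8) dt.
Step 3. Evaluate the standard form: now 5*t**2*exp(4*t)/4 - 5*t*exp(4*t)/8 + 5*exp(4*t)/32.
Answer: 5*t**2*exp(4*t)/4 - 5*t*exp(4*t)/8 + 5*exp(4*t)/32.


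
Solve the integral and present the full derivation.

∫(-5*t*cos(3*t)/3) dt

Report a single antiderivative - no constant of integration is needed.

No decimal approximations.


Step 1. Integrate ∫(-5*t*cos(3*t)/3) dt by parts with u = t, dv = (-5*cos(3*t)/3) dt, so v = -5*sin(3*t)/9: now -5*t*sin(3*t)/9 + ∫(5*sin(3*t)/9) dt.
Step 2. Evaluate the standard form: now -5*t*sin(3*t)/9 - 5*cos(3*t)/27.
Answer: -5*t*sin(3*t)/9 - 5*cos(3*t)/27.


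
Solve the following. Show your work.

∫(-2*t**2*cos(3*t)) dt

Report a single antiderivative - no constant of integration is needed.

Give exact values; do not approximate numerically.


Step 1. Integrate ∫(-2*t**2*cos(3*t)) dt by parts with u = t**2, dv = (-2*cos(3*t)) dt, so v = -2*sin(3*t)/3: now -2*t**2*sin(3*t)/3 + ∫(4*t*sin(3*t)/3) dt.
Step 2. Integrate ∫(4*t*sin(3*t)/3) dt by parts with u = t, dv = (4*sin(3*t)/3) dt, so v = -4*cos(3*t)/9: now -2*t**2*sin(3*t)/3 - 4*t*cos(3*t)/9 + ∫(4*cos(3*t)/9) dt.
Step 3. Evaluate the standard form: now -2*t**2*sin(3*t)/3 - 4*t*cos(3*t)/9 + 4*sin(3*t)/27.
Answer: -2*t**2*sin(3*t)/3 - 4*t*cos(3*t)/9 + 4*sin(3*t)/27.


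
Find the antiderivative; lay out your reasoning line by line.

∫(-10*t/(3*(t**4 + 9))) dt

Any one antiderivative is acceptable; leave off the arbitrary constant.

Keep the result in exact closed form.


Step 1. Substitute u = t**2, turning ∫(-10*t/(3*(t**4 + 9))) dt into ∫(-5/(3*(u**2 + 9))) du: now ∫(-5/(3*(u**2 + 9))) du.
Step 2. Evaluate the standard form: now -5*atan(u/3)/9.
Step 3. Substitute back u = t**2: now -5*atan(t**2/3)/9.
Answer: -5*atan(t**2/3)/9.


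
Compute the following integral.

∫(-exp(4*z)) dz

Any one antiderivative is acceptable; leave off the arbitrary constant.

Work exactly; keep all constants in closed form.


Answer: -exp(4*z)/4.


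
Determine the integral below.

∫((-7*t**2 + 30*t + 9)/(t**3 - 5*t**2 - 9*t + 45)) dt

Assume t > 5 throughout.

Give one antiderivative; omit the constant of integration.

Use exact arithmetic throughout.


Answer: -log(t - 5) - 3*log(t - 3) - 3*log(t + 3).


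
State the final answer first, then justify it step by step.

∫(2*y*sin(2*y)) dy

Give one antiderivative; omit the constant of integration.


The answer is -y*cos(2*y) + sin(2*y)/2.
Step 1. Integrate ∫(2*y*sin(2*y)) dy by parts with u = y, dv = (2*sin(2*y)) dy, so v = -cos(2*y): now -y*cos(2*y) + ∫(cos(2*y)) dy.
Step 2. Evaluate the standard form: now -y*cos(2*y) + sin(2*y)/2.
Answer: -y*cos(2*y) + sin(2*y)/2.


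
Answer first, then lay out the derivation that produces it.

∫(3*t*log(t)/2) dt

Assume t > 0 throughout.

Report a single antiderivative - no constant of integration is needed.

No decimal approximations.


The answer is 3*t**2*log(t)/4 - 3*t**2/8.
Step 1. Integrate ∫(3*t*log(t)/2) dt by parts with u = log(t), dv = (3*t/2) dt, so v = 3*t**2/4 [assuming t > 0]: now 3*t**2*log(t)/4 + ∫(-3*t/4) dt.
Step 2. Evaluate the standard form: now 3*t**2*log(t)/4 - 3*t**2/8.
Answer: 3*t**2*log(t)/4 - 3*t**2/8.


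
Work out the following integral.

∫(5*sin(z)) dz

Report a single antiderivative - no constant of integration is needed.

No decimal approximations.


Answer: -5*cos(z).


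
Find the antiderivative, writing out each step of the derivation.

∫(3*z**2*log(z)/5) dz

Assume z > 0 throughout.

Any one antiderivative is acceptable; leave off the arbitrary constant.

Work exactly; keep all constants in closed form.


Step 1. Integrate ∫(3*z**2*log(z)/5) dz by parts with u = log(z), dv = (3*z**2/5) dz, so v = z**3/5 [assuming z > 0]: now z**3*log(z)/5 + ∫(-z**2/5) dz.
Step 2. Evaluate the standard form: now z**3*log(z)/5 - z**3/15.
Answer: z**3*log(z)/5 - z**3/15.


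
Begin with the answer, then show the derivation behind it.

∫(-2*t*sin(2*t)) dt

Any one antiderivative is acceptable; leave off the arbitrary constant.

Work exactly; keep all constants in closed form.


The answer is t*cos(2*t) - sin(2*t)/2.
Step 1. Integrate ∫(-2*t*sin(2*t)) dt by parts with u = t, dv = (-2*sin(2*t)) dt, so v = cos(2*t): now t*cos(2*t) + ∫(-cos(2*t)) dt.
Step 2. Evaluate the standard form: now t*cos(2*t) - sin(2*t)/2.
Answer: t*cos(2*t) - sin(2*t)/2.


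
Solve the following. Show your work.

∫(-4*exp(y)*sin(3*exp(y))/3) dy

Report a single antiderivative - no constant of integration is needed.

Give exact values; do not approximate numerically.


Step 1. Substitute u = exp(y), turning ∫(-4*exp(y)*sin(3*exp(y))/3) dy into ∫(-4*sin(3*u)/3) du: now ∫(-4*sin(3*u)/3) du.
Step 2. Evaluate the standard form: now 4*cos(3*u)/9.
Step 3. Substitute back u = exp(y): now 4*cos(3*exp(y))/9.
Answer: 4*cos(3*exp(y))/9.


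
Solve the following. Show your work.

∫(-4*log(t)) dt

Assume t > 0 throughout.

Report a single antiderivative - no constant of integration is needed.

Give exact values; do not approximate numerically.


Step 1. Integrate ∫(-4*log(t)) dt by parts with u = log(t), dv = (-4) dt, so v = -4*t [assuming t > 0]: now -4*t*log(t) + ∫(4) dt.
Step 2. Evaluate the standard form: now -4*t*log(t) + 4*t.
Answer: -4*t*log(t) + 4*t.


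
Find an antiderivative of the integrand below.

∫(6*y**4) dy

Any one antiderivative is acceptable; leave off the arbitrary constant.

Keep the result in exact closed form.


Answer: 6*y**5/5.


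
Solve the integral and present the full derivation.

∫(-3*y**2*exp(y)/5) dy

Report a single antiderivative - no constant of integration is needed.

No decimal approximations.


Step 1. Integrate ∫(-3*y**2*exp(y)/5) dy by parts with u = y**2, dv = (-3*exp(y)/5) dy, so v = -3*exp(y)/5: now -3*y**2*exp(y)/5 + ∫(6*y*exp(y)/5) dy.
Step 2. Integrate ∫(6*y*exp(y)/5) dy by parts with u = y, dv = (6*exp(y)/5) dy, so v = 6*exp(y)/5: now -3*y**2*exp(y)/5 + 6*y*exp(y)/5 + ∫(-6*exp(y)/5) dy.
Step 3. Evaluate the standard form: now -3*y**2*exp(y)/5 + 6*y*exp(y)/5 - 6*exp(y)/5.
Answer: -3*y**2*exp(y)/5 + 6*y*exp(y)/5 - 6*exp(y)/5.


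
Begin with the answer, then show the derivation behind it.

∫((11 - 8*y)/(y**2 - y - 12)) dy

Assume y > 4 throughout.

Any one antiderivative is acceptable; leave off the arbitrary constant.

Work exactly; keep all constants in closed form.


The answer is -3*log(y - 4) - 5*log(y + 3).
Step 1. Decompose ∫((11 - 8*y)/(y**2 - y - 12)) dy by partial fractions, (11 - 8*y)/(y**2 - y - 12) = -5/(y + 3) - 3/(y - 4): now ∫(-3/(y - 4)) dy + ∫(-5/(y + 3)) dy.
Step 2. Evaluate the standard form [assuming y > -3]: now -5*log(y + 3) + ∫(-3/(y - 4)) dy.
Step 3. Evaluate the standard form [assuming y > 4]: now -3*log(y - 4) - 5*log(y + 3).
Answer: -3*log(y - 4) - 5*log(y + 3).


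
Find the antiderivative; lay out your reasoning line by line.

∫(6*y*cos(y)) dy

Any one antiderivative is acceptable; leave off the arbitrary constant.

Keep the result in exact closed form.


Step 1. Integrate ∫(6*y*cos(y)) dy by parts with u = y, dv = (6*cos(y)) dy, so v = 6*sin(y): now 6*y*sin(y) + ∫(-6*sin(y)) dy.
Step 2. Evaluate the standard form: now 6*y*sin(y) + 6*cos(y).
Answer: 6*y*sin(y) + 6*cos(y).


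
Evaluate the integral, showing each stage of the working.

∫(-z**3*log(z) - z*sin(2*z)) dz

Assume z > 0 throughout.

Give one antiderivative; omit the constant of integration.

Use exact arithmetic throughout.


Step 1. Rewrite: now ∫(-z*sin(2*z)) dz + ∫(-z**3*log(z)) dz.
Step 2. Integrate ∫(-z*sin(2*z)) dz by parts with u = z, dv = (-sin(2*z)) dz, so v = cos(2*z)/2: now z*cos(2*z)/2 + ∫(-z**3*log(z)) dz + ∫(-cos(2*z)/2) dz.
Step 3. Evaluate the standard form: now z*cos(2*z)/2 - sin(2*z)/4 + ∫(-z**3*log(z)) dz.
Step 4. Integrate ∫(-z**3*log(z)) dz by parts with u = log(z), dv = (-z**3) dz, so v = -z**4/4 [assuming z > 0]: now -z**4*log(z)/4 + z*cos(2*z)/2 - sin(2*z)/4 + ∫(z**3/4) dz.
Step 5. Evaluate the standard form: now -z**4*log(z)/4 + z**4/16 + z*cos(2*z)/2 - sin(2*z)/4.
Answer: -z**4*log(z)/4 + z**4/16 + z*cos(2*z)/2 - sin(2*z)/4.


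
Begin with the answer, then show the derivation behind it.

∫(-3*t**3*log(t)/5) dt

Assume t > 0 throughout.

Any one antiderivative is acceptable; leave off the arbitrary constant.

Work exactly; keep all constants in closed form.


The answer is -3*t**4*log(t)/20 + 3*t**4/80.
Step 1. Integrate ∫(-3*t**3*log(t)/5) dt by parts with u = log(t), dv = (-3*t**3/5) dt, so v = -3*t**4/20 [assuming t > 0]: now -3*t**4*log(t)/20 + ∫(3*t**3/20) dt.
Step 2. Evaluate the standard form: now -3*t**4*log(t)/20 + 3*t**4/80.
Answer: -3*t**4*log(t)/20 + 3*t**4/80.


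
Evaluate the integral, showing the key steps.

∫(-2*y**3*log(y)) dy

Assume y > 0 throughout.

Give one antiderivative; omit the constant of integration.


Step 1. Integrate ∫(-2*y**3*log(y)) dy by parts with u = log(y), dv = (-2*y**3) dy, so v = -y**4/2 [assuming y > 0]: now -y**4*log(y)/2 + ∫(y**3/2) dy.
Step 2. Evaluate the standard form: now -y**4*log(y)/2 + y**4/8.
Answer: -y**4*log(y)/2 + y**4/8.


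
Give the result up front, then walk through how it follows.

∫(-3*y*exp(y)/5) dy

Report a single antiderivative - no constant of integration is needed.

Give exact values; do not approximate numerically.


The answer is -3*y*exp(y)/5 + 3*exp(y)/5.
Step 1. Integrate ∫(-3*y*exp(y)/5) dy by parts with u = y, dv = (-3*exp(y)/5) dy, so v = -3*exp(y)/5: now -3*y*exp(y)/5 + ∫(3*exp(y)/5) dy.
Step 2. Evaluate the standard form: now -3*y*exp(y)/5 + 3*exp(y)/5.
Answer: -3*y*exp(y)/5 + 3*exp(y)/5.


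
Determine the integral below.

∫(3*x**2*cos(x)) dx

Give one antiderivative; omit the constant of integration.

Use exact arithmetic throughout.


Answer: 3*x**2*sin(x) + 6*x*cos(x) - 6*sin(x).


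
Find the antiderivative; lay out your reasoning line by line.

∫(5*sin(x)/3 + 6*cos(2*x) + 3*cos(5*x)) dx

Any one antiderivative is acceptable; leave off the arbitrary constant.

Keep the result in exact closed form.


Step 1. Rewrite: now ∫(5*sin(x)/3) dx + ∫(6*cos(2*x)) dx + ∫(3*cos(5*x)) dx.
Step 2. Evaluate the standard form: now 3*sin(5*x)/5 + ∫(5*sin(x)/3) dx + ∫(6*cos(2*x)) dx.
Step 3. Evaluate the standard form: now 3*sin(2*x) + 3*sin(5*x)/5 + ∫(5*sin(x)/3) dx.
Step 4. Evaluate the standard form: now 3*sin(2*x) + 3*sin(5*x)/5 - 5*cos(x)/3.
Answer: 3*sin(2*x) + 3*sin(5*x)/5 - 5*cos(x)/3.
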